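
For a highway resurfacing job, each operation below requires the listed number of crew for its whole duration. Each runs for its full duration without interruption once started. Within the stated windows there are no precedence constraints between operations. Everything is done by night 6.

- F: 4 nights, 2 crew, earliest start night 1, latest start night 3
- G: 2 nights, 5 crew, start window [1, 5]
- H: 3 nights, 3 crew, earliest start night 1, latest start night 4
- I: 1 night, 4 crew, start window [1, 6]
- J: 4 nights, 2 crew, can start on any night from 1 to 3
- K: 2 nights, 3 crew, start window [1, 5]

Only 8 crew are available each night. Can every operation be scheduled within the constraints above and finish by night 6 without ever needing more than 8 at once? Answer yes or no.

yes

Schedule F@1, G@1, H@4, I@3, J@3, K@5: n1:7  n2:7  n3:8  n4:7  n5:8  n6:8 — peak 8 ≤ 8.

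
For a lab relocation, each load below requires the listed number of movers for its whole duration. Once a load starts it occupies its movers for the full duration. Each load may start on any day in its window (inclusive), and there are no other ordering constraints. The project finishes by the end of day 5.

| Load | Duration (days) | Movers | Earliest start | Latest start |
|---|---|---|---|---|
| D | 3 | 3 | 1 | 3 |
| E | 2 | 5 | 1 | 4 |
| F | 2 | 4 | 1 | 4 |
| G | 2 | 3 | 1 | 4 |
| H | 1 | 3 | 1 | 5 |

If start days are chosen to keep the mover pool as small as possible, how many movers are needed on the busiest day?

Early-start (D@1, E@1, F@1, G@1, H@1) gives peak 18: d1:18  d2:15  d3:3  d4:0  d5:0.
Shift F→3, G→4, H→5.
Schedule D@1, E@1, F@3, G@4, H@5: d1:8  d2:8  d3:7  d4:7  d5:6 — peak 8.
Total mover-days = 36 over 5 days ⇒ peak ≥ ⌈36/5⌉ = 8, so 8 is optimal.

8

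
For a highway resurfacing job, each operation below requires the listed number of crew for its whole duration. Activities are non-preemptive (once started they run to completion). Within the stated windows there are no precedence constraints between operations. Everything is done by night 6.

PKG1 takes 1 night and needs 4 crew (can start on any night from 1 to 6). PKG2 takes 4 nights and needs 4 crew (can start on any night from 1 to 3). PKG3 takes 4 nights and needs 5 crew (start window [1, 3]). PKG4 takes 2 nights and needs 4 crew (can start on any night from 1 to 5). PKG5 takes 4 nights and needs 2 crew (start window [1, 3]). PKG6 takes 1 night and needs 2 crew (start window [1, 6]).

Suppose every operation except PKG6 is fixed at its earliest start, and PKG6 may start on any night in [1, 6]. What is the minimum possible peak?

19

PKG6@1: n1:21  n2:15  n3:11  n4:11  n5:0  n6:0 → peak 21
PKG6@2: n1:19  n2:17  n3:11  n4:11  n5:0  n6:0 → peak 19
PKG6@3: n1:19  n2:15  n3:13  n4:11  n5:0  n6:0 → peak 19
PKG6@4: n1:19  n2:15  n3:11  n4:13  n5:0  n6:0 → peak 19
PKG6@5: n1:19  n2:15  n3:11  n4:11  n5:2  n6:0 → peak 19
PKG6@6: n1:19  n2:15  n3:11  n4:11  n5:0  n6:2 → peak 19
Best is PKG6@2, peak 19.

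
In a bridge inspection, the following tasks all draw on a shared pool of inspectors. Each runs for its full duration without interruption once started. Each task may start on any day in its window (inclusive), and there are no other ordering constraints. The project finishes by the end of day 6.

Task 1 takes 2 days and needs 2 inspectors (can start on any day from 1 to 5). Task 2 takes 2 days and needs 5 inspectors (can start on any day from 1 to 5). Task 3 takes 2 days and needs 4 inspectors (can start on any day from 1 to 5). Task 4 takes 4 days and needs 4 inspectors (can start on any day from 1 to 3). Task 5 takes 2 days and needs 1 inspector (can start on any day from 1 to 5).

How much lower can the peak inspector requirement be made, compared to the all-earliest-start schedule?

8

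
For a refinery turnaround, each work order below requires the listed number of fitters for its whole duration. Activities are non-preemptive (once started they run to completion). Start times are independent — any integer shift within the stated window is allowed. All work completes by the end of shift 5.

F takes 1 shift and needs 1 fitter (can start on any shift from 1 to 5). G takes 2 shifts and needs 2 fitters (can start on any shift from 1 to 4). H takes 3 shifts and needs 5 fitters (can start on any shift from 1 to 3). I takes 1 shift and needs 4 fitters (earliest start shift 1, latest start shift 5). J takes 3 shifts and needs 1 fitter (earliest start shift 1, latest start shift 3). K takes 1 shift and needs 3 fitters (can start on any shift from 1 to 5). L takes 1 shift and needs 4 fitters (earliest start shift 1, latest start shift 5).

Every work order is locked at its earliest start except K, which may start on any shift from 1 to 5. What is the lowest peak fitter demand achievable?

17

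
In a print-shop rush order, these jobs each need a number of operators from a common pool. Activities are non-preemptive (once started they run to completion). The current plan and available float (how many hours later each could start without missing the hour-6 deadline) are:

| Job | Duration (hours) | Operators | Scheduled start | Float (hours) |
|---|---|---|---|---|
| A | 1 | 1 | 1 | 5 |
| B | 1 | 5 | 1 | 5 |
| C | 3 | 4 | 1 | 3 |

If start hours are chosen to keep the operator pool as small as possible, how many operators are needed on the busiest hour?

Early-start (A@1, B@1, C@1) gives peak 10: h1:10  h2:4  h3:4  h4:0  h5:0  h6:0.
Shift B→2, C→3.
Schedule A@1, B@2, C@3: h1:1  h2:5  h3:4  h4:4  h5:4  h6:0 — peak 5.

5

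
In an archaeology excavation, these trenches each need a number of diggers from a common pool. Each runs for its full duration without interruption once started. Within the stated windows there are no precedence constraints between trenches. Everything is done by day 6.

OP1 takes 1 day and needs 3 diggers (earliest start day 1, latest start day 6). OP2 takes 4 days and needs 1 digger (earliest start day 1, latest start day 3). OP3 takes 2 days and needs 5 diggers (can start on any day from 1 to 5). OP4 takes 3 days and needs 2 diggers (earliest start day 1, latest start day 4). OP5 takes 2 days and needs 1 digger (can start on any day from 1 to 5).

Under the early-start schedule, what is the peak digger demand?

12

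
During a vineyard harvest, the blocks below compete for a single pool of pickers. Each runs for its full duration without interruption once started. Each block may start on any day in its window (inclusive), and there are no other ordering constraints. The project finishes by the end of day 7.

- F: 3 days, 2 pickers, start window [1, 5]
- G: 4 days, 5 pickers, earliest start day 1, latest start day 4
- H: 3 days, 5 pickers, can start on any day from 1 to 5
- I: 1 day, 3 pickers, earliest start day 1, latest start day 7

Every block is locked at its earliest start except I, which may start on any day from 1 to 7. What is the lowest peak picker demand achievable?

12

I@1: d1:15  d2:12  d3:12  d4:5  d5:0  d6:0  d7:0 → peak 15
I@2: d1:12  d2:15  d3:12  d4:5  d5:0  d6:0  d7:0 → peak 15
I@3: d1:12  d2:12  d3:15  d4:5  d5:0  d6:0  d7:0 → peak 15
I@4: d1:12  d2:12  d3:12  d4:8  d5:0  d6:0  d7:0 → peak 12
I@5: d1:12  d2:12  d3:12  d4:5  d5:3  d6:0  d7:0 → peak 12
I@6: d1:12  d2:12  d3:12  d4:5  d5:0  d6:3  d7:0 → peak 12
I@7: d1:12  d2:12  d3:12  d4:5  d5:0  d6:0  d7:3 → peak 12
Best is I@4, peak 12.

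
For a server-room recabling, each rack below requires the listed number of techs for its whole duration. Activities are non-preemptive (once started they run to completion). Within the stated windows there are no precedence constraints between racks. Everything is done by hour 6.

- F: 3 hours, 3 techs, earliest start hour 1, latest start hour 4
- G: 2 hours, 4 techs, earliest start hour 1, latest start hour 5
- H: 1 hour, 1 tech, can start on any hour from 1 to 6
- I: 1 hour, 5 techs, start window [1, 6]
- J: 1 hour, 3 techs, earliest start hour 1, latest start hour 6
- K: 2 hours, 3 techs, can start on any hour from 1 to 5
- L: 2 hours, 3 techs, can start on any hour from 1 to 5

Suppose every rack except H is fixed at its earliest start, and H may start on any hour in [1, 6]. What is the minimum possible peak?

H@1: h1:22  h2:13  h3:3  h4:0  h5:0  h6:0 → peak 22
H@2: h1:21  h2:14  h3:3  h4:0  h5:0  h6:0 → peak 21
H@3: h1:21  h2:13  h3:4  h4:0  h5:0  h6:0 → peak 21
H@4: h1:21  h2:13  h3:3  h4:1  h5:0  h6:0 → peak 21
H@5: h1:21  h2:13  h3:3  h4:0  h5:1  h6:0 → peak 21
H@6: h1:21  h2:13  h3:3  h4:0  h5:0  h6:1 → peak 21
Best is H@2, peak 21.

21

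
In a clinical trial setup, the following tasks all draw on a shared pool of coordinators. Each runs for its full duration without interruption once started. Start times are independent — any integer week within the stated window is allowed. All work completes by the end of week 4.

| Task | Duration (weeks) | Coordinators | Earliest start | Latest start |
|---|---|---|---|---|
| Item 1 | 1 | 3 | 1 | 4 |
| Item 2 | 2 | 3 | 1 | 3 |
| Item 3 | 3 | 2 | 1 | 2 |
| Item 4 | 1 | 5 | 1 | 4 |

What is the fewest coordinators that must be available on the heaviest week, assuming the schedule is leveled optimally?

5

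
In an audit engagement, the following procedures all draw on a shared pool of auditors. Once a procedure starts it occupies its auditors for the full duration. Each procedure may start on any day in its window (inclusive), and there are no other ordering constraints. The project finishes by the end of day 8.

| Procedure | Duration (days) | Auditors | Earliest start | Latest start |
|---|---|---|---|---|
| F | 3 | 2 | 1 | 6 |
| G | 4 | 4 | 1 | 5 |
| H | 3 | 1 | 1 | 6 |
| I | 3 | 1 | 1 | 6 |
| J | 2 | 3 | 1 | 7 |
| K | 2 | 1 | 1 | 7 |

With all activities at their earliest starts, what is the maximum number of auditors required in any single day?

Early-start schedule: F@1, G@1, H@1, I@1, J@1, K@1.
Load per day: day 1: 12, day 2: 12, day 3: 8, day 4: 4, day 5: 0, day 6: 0, day 7: 0, day 8: 0.
Peak is 12.

12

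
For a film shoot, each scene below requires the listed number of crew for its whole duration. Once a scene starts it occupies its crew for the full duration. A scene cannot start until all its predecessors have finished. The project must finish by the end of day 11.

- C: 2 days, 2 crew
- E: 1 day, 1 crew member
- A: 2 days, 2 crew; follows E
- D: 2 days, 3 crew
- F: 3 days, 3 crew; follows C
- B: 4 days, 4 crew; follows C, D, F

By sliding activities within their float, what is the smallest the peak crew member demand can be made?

4

Early-start (C@1, E@1, A@2, D@1, F@3, B@6) gives peak 7: d1:6  d2:7  d3:5  d4:3  d5:3  d6:4  d7:4  d8:4  d9:4  d10:0  d11:0.
Shift C→3, A→3, F→5, B→8.
Schedule C@3, E@1, A@3, D@1, F@5, B@8: d1:4  d2:3  d3:4  d4:4  d5:3  d6:3  d7:3  d8:4  d9:4  d10:4  d11:4 — peak 4.
Total crew member-days = 40 over 11 days ⇒ peak ≥ ⌈40/11⌉ = 4, so 4 is optimal.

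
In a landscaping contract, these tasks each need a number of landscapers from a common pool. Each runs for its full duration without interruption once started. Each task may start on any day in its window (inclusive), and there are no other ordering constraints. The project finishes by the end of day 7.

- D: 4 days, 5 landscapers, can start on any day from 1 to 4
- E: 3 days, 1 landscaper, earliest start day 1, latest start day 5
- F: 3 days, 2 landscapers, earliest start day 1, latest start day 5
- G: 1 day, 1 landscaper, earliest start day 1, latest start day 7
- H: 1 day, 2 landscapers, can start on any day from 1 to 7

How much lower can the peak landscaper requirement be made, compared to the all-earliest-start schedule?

6

Early-start peak: d1:11  d2:8  d3:8  d4:5  d5:0  d6:0  d7:0 ⇒ 11.
Leveled (D@1, E@5, F@5, G@5, H@6): d1:5  d2:5  d3:5  d4:5  d5:4  d6:5  d7:3 ⇒ 5.
Reduction 11 − 5 = 6.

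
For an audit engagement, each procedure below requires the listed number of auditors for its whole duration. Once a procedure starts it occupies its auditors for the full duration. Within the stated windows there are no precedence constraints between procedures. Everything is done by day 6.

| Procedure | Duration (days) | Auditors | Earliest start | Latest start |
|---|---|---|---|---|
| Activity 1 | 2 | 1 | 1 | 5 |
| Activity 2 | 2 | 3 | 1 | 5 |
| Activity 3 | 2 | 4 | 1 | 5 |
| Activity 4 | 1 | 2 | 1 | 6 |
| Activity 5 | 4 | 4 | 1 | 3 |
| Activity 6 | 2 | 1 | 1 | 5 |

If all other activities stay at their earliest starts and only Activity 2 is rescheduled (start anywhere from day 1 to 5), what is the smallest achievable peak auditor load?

12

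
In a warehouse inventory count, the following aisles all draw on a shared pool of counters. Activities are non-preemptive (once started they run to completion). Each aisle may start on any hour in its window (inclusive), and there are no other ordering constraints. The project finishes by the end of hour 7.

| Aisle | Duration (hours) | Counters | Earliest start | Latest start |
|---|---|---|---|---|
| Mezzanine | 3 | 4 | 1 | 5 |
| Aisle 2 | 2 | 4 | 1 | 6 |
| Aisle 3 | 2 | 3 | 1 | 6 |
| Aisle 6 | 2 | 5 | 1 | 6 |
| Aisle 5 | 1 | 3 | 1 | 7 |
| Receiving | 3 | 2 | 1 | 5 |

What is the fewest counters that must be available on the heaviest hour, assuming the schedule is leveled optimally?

7

Early-start (Mezzanine@1, Aisle 2@1, Aisle 3@1, Aisle 6@1, Aisle 5@1, Receiving@1) gives peak 21: h1:21  h2:18  h3:6  h4:0  h5:0  h6:0  h7:0.
Shift Aisle 2→4, Aisle 6→6, Aisle 5→3, Receiving→4.
Schedule Mezzanine@1, Aisle 2@4, Aisle 3@1, Aisle 6@6, Aisle 5@3, Receiving@4: h1:7  h2:7  h3:7  h4:6  h5:6  h6:7  h7:5 — peak 7.
Total counter-hours = 45 over 7 hours ⇒ peak ≥ ⌈45/7⌉ = 7, so 7 is optimal.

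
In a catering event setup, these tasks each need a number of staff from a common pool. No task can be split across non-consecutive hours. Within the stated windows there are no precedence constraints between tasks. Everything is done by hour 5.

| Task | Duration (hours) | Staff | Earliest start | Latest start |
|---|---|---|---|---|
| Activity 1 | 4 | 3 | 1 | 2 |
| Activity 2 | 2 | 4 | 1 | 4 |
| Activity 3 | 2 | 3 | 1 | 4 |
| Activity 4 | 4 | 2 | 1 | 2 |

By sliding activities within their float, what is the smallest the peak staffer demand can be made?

Early-start (Activity 1@1, Activity 2@1, Activity 3@1, Activity 4@1) gives peak 12: h1:12  h2:12  h3:5  h4:5  h5:0.
Shift Activity 3→3.
Schedule Activity 1@1, Activity 2@1, Activity 3@3, Activity 4@1: h1:9  h2:9  h3:8  h4:8  h5:0 — peak 9.

9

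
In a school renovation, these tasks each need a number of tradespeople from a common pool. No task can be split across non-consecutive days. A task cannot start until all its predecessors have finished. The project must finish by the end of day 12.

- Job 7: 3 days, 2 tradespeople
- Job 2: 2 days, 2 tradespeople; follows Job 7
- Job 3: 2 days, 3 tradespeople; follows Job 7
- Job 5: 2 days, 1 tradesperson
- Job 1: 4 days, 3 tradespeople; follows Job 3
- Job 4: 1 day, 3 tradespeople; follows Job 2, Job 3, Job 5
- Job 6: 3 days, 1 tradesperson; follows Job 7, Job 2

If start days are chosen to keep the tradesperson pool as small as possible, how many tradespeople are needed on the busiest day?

Early-start (Job 7@1, Job 2@4, Job 3@4, Job 5@1, Job 1@6, Job 4@6, Job 6@6) gives peak 7: d1:3  d2:3  d3:2  d4:5  d5:5  d6:7  d7:4  d8:4  d9:3  d10:0  d11:0  d12:0.
Shift Job 3→6, Job 1→8, Job 4→12.
Schedule Job 7@1, Job 2@4, Job 3@6, Job 5@1, Job 1@8, Job 4@12, Job 6@6: d1:3  d2:3  d3:2  d4:2  d5:2  d6:4  d7:4  d8:4  d9:3  d10:3  d11:3  d12:3 — peak 4.

4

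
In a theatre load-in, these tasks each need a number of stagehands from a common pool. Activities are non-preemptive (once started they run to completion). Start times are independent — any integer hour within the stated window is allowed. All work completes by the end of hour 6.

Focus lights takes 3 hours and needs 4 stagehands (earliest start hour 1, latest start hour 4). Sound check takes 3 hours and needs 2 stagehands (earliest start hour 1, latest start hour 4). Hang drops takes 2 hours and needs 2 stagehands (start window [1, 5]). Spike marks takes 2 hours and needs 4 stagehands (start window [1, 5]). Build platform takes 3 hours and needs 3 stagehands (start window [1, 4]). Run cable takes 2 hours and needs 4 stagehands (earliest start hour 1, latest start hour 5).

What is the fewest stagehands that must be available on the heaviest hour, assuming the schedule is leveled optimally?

9

Early-start (Focus lights@1, Sound check@1, Hang drops@1, Spike marks@1, Build platform@1, Run cable@1) gives peak 19: h1:19  h2:19  h3:9  h4:0  h5:0  h6:0.
Shift Sound check→3, Hang drops→3, Build platform→4, Run cable→5.
Schedule Focus lights@1, Sound check@3, Hang drops@3, Spike marks@1, Build platform@4, Run cable@5: h1:8  h2:8  h3:8  h4:7  h5:9  h6:7 — peak 9.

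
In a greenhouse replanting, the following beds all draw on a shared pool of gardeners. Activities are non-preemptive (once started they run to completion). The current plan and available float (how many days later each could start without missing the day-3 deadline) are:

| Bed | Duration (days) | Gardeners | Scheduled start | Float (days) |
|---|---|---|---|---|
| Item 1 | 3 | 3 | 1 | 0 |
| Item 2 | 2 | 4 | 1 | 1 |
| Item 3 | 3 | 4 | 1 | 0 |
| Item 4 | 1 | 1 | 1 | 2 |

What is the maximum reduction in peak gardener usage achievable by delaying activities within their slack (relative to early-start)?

1

Early-start peak: d1:12  d2:11  d3:7 ⇒ 12.
Leveled (Item 1@1, Item 2@1, Item 3@1, Item 4@3): d1:11  d2:11  d3:8 ⇒ 11.
Reduction 12 − 11 = 1.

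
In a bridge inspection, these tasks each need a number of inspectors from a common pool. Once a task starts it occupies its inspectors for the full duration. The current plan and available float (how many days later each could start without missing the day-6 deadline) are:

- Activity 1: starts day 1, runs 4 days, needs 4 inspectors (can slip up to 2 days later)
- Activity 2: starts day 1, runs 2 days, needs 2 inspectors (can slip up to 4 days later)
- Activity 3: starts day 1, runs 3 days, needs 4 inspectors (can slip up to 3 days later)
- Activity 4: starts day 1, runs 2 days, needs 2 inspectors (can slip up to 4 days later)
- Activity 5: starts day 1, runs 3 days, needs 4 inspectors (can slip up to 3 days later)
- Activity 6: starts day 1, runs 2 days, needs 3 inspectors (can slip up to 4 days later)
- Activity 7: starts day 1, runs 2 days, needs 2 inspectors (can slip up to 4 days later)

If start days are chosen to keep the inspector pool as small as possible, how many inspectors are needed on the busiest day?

Early-start (Activity 1@1, Activity 2@1, Activity 3@1, Activity 4@1, Activity 5@1, Activity 6@1, Activity 7@1) gives peak 21: d1:21  d2:21  d3:12  d4:4  d5:0  d6:0.
Shift Activity 4→3, Activity 5→4, Activity 6→5, Activity 7→5.
Schedule Activity 1@1, Activity 2@1, Activity 3@1, Activity 4@3, Activity 5@4, Activity 6@5, Activity 7@5: d1:10  d2:10  d3:10  d4:10  d5:9  d6:9 — peak 10.
Total inspector-days = 58 over 6 days ⇒ peak ≥ ⌈58/6⌉ = 10, so 10 is optimal.

10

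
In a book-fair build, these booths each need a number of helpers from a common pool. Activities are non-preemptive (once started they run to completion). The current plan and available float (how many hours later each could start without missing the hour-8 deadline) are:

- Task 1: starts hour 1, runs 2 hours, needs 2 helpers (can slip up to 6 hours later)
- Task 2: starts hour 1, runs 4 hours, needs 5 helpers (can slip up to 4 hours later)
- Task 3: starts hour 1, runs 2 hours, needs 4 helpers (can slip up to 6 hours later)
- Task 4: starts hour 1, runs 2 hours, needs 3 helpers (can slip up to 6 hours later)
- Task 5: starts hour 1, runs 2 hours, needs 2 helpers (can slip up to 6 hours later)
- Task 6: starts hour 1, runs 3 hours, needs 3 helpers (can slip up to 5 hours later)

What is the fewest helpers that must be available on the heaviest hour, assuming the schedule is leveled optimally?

7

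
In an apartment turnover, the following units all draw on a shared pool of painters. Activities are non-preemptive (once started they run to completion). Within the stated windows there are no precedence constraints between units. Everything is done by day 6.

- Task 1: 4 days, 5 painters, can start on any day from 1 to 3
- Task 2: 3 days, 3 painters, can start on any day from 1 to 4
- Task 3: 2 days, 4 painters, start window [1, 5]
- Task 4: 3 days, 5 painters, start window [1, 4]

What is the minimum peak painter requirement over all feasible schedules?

10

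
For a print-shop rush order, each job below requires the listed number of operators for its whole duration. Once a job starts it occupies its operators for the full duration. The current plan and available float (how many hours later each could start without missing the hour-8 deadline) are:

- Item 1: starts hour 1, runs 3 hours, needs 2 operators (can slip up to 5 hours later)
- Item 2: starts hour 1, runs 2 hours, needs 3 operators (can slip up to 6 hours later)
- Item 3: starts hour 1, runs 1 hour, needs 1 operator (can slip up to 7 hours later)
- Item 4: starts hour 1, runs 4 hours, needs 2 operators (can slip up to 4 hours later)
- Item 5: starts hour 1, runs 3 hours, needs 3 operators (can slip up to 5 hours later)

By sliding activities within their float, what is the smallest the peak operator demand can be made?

Early-start (Item 1@1, Item 2@1, Item 3@1, Item 4@1, Item 5@1) gives peak 11: h1:11  h2:10  h3:7  h4:2  h5:0  h6:0  h7:0  h8:0.
Shift Item 3→3, Item 4→3, Item 5→4.
Schedule Item 1@1, Item 2@1, Item 3@3, Item 4@3, Item 5@4: h1:5  h2:5  h3:5  h4:5  h5:5  h6:5  h7:0  h8:0 — peak 5.

5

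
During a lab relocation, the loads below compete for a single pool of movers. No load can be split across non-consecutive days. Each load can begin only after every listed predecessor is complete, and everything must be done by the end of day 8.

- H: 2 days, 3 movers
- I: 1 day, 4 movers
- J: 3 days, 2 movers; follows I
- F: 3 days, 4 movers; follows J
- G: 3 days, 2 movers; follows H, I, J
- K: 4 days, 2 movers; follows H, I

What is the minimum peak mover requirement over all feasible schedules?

8

Schedule H@1, I@1, J@2, F@5, G@5, K@3: d1:7  d2:5  d3:4  d4:4  d5:8  d6:8  d7:6  d8:0 — peak 8.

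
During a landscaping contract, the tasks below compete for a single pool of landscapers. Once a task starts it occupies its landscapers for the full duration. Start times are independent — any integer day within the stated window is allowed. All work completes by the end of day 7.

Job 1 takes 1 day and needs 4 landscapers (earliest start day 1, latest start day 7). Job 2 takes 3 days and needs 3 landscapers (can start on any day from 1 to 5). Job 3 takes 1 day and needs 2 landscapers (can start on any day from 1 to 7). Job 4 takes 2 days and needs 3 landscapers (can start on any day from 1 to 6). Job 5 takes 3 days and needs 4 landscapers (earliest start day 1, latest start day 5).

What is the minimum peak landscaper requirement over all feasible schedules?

6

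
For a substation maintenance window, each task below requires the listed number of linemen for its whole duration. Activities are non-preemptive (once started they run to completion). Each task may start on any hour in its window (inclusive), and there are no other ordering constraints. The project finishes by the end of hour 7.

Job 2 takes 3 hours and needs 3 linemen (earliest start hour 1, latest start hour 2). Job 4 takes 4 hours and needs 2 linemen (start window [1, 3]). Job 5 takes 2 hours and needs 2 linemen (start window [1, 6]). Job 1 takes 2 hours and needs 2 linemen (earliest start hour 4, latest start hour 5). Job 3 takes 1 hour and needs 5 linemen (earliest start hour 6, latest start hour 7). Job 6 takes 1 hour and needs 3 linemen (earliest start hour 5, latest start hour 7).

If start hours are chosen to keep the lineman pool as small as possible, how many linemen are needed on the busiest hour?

5

Early-start (Job 2@1, Job 4@1, Job 5@1, Job 1@4, Job 3@6, Job 6@5) gives peak 7: h1:7  h2:7  h3:5  h4:4  h5:5  h6:5  h7:0.
Shift Job 5→4, Job 1→5, Job 3→7, Job 6→6.
Schedule Job 2@1, Job 4@1, Job 5@4, Job 1@5, Job 3@7, Job 6@6: h1:5  h2:5  h3:5  h4:4  h5:4  h6:5  h7:5 — peak 5.
Total lineman-hours = 33 over 7 hours ⇒ peak ≥ ⌈33/7⌉ = 5, so 5 is optimal.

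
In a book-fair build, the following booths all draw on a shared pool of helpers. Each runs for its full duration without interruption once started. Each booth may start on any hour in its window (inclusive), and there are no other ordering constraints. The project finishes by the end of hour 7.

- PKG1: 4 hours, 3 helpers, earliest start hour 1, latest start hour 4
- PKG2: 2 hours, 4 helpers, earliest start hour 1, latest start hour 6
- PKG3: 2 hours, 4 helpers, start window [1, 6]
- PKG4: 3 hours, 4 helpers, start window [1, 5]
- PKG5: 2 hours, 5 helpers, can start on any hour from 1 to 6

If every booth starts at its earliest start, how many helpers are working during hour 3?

At early start, hour 3 has: PKG1, PKG4.
Demand: 3 + 4 = 7.

7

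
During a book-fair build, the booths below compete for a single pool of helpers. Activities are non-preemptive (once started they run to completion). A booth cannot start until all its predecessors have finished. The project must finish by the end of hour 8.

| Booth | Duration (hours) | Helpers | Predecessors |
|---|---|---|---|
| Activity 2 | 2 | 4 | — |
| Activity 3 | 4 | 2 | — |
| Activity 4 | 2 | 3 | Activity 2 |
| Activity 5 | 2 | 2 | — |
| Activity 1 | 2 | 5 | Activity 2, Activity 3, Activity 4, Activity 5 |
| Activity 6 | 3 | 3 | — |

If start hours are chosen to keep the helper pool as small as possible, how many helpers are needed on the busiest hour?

Early-start (Activity 2@1, Activity 3@1, Activity 4@3, Activity 5@1, Activity 1@5, Activity 6@1) gives peak 11: h1:11  h2:11  h3:8  h4:5  h5:5  h6:5  h7:0  h8:0.
Shift Activity 4→5, Activity 5→3, Activity 1→7, Activity 6→3.
Schedule Activity 2@1, Activity 3@1, Activity 4@5, Activity 5@3, Activity 1@7, Activity 6@3: h1:6  h2:6  h3:7  h4:7  h5:6  h6:3  h7:5  h8:5 — peak 7.

7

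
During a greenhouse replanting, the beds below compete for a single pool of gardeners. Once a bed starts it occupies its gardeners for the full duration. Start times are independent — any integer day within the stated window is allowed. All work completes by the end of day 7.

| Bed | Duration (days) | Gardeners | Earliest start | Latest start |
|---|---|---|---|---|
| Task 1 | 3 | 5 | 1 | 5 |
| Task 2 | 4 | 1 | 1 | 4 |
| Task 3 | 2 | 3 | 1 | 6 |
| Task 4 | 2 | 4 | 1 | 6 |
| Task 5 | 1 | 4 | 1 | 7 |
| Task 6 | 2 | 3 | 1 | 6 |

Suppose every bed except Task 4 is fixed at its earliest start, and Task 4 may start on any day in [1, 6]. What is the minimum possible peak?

Task 4@1: d1:20  d2:16  d3:6  d4:1  d5:0  d6:0  d7:0 → peak 20
Task 4@2: d1:16  d2:16  d3:10  d4:1  d5:0  d6:0  d7:0 → peak 16
Task 4@3: d1:16  d2:12  d3:10  d4:5  d5:0  d6:0  d7:0 → peak 16
Task 4@4: d1:16  d2:12  d3:6  d4:5  d5:4  d6:0  d7:0 → peak 16
Task 4@5: d1:16  d2:12  d3:6  d4:1  d5:4  d6:4  d7:0 → peak 16
Task 4@6: d1:16  d2:12  d3:6  d4:1  d5:0  d6:4  d7:4 → peak 16
Best is Task 4@2, peak 16.

16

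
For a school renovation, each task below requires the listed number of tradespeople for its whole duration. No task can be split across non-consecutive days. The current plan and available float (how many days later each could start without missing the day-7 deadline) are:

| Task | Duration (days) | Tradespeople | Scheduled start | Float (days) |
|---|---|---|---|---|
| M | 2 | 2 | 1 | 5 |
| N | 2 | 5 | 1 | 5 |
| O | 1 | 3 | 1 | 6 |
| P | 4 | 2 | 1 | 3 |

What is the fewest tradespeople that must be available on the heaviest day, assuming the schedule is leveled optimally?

Early-start (M@1, N@1, O@1, P@1) gives peak 12: d1:12  d2:9  d3:2  d4:2  d5:0  d6:0  d7:0.
Shift N→5, O→3.
Schedule M@1, N@5, O@3, P@1: d1:4  d2:4  d3:5  d4:2  d5:5  d6:5  d7:0 — peak 5.

5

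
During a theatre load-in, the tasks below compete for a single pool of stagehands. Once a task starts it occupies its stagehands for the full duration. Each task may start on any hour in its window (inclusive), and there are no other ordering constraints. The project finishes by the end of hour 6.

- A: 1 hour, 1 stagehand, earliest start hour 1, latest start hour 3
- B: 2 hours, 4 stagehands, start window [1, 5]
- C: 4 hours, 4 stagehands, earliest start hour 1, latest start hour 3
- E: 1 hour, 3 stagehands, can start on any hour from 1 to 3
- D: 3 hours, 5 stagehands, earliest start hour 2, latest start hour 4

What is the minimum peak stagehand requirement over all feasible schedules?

9

Early-start (A@1, B@1, C@1, E@1, D@2) gives peak 13: h1:12  h2:13  h3:9  h4:9  h5:0  h6:0.
Shift E→3, D→4.
Schedule A@1, B@1, C@1, E@3, D@4: h1:9  h2:8  h3:7  h4:9  h5:5  h6:5 — peak 9.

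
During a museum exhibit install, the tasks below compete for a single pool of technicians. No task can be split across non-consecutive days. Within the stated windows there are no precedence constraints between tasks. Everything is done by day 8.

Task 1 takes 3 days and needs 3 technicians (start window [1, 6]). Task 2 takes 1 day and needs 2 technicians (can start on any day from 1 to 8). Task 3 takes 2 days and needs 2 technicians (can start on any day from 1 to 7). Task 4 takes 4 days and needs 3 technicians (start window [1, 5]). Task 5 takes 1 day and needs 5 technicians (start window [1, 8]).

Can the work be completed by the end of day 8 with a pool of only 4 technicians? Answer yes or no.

no

The minimum achievable peak is 5; 4 < 5, so no feasible schedule stays within the cap.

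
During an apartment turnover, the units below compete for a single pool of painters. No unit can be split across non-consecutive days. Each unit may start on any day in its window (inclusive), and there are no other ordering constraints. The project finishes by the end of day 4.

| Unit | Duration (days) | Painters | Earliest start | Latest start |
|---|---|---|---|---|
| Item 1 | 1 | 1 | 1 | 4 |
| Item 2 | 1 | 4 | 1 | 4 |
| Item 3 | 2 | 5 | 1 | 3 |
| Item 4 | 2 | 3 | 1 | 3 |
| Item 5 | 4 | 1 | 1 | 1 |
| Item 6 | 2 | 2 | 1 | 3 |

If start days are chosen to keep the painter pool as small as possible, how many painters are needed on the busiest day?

Early-start (Item 1@1, Item 2@1, Item 3@1, Item 4@1, Item 5@1, Item 6@1) gives peak 16: d1:16  d2:11  d3:1  d4:1.
Shift Item 2→2, Item 3→3, Item 6→3.
Schedule Item 1@1, Item 2@2, Item 3@3, Item 4@1, Item 5@1, Item 6@3: d1:5  d2:8  d3:8  d4:8 — peak 8.
Total painter-days = 29 over 4 days ⇒ peak ≥ ⌈29/4⌉ = 8, so 8 is optimal.

8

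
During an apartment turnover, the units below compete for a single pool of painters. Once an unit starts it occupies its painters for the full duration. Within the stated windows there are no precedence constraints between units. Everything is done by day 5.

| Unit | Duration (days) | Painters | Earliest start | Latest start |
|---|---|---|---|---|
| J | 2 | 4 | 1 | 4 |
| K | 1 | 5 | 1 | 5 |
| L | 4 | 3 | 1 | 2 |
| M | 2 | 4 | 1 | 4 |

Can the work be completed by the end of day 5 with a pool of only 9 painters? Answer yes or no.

yes

Schedule J@1, K@5, L@1, M@3: d1:7  d2:7  d3:7  d4:7  d5:5 — peak 7 ≤ 9.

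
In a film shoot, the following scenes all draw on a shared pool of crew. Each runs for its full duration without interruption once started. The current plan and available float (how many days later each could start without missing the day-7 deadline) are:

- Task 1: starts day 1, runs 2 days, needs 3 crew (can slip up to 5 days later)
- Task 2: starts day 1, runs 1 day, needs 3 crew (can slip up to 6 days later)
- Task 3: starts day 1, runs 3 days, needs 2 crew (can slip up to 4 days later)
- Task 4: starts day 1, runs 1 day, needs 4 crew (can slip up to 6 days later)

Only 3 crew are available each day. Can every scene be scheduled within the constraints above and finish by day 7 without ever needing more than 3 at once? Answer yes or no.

The minimum achievable peak is 4; 3 < 4, so no feasible schedule stays within the cap.

no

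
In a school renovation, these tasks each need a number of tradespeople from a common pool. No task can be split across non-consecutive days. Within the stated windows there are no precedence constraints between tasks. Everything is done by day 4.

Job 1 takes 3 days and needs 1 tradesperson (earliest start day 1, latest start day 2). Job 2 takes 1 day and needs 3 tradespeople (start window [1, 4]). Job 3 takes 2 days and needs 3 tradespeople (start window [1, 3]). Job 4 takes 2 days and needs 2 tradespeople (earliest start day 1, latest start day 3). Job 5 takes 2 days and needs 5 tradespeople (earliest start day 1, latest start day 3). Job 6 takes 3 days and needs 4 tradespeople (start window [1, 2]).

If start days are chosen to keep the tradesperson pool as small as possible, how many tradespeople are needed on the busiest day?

10

Early-start (Job 1@1, Job 2@1, Job 3@1, Job 4@1, Job 5@1, Job 6@1) gives peak 18: d1:18  d2:15  d3:5  d4:0.
Shift Job 5→3, Job 6→2.
Schedule Job 1@1, Job 2@1, Job 3@1, Job 4@1, Job 5@3, Job 6@2: d1:9  d2:10  d3:10  d4:9 — peak 10.
Total tradesperson-days = 38 over 4 days ⇒ peak ≥ ⌈38/4⌉ = 10, so 10 is optimal.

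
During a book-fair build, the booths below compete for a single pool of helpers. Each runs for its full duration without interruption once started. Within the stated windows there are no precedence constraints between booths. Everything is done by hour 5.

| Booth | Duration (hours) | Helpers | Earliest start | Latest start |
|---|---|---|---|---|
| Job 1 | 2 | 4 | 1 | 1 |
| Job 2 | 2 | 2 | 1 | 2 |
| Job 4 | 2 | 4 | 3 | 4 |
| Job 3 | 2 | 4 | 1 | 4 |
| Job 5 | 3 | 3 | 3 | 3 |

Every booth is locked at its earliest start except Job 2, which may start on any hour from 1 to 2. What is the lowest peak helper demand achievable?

10

Job 2@1: h1:10  h2:10  h3:7  h4:7  h5:3 → peak 10
Job 2@2: h1:8  h2:10  h3:9  h4:7  h5:3 → peak 10
Best is Job 2@1, peak 10.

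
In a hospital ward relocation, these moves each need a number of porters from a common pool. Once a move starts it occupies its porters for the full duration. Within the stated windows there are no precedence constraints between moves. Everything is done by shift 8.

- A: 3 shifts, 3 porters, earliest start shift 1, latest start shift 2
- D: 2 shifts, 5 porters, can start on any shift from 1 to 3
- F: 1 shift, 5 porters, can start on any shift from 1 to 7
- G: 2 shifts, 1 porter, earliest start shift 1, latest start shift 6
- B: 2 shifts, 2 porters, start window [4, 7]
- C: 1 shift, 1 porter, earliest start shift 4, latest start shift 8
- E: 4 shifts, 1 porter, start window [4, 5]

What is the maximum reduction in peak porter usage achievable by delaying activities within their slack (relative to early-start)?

Early-start peak: s1:14  s2:9  s3:3  s4:4  s5:3  s6:1  s7:1  s8:0 ⇒ 14.
Leveled (A@1, D@1, F@3, G@4, B@4, C@4, E@4): s1:8  s2:8  s3:8  s4:5  s5:4  s6:1  s7:1  s8:0 ⇒ 8.
Reduction 14 − 8 = 6.

6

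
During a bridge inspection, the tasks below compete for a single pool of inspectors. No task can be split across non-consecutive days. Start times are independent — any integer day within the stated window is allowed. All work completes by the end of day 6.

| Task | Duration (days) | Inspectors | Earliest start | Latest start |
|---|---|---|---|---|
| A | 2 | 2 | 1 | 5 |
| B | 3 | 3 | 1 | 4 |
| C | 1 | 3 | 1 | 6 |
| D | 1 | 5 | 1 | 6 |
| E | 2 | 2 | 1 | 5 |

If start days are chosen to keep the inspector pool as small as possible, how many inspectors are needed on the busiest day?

Early-start (A@1, B@1, C@1, D@1, E@1) gives peak 15: d1:15  d2:7  d3:3  d4:0  d5:0  d6:0.
Shift C→4, D→5, E→3.
Schedule A@1, B@1, C@4, D@5, E@3: d1:5  d2:5  d3:5  d4:5  d5:5  d6:0 — peak 5.
Total inspector-days = 25 over 6 days ⇒ peak ≥ ⌈25/6⌉ = 5, so 5 is optimal.

5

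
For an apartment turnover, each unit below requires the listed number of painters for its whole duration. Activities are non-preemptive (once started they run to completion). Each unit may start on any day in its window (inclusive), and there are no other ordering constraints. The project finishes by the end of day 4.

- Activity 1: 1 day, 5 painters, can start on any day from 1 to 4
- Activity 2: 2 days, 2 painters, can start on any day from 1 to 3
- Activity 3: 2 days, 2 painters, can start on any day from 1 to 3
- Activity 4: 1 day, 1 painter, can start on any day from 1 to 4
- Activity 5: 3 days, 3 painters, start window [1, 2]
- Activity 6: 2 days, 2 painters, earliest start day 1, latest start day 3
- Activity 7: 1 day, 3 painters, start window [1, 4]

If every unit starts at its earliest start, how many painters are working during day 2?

At early start, day 2 has: Activity 2, Activity 3, Activity 5, Activity 6.
Demand: 2 + 2 + 3 + 2 = 9.

9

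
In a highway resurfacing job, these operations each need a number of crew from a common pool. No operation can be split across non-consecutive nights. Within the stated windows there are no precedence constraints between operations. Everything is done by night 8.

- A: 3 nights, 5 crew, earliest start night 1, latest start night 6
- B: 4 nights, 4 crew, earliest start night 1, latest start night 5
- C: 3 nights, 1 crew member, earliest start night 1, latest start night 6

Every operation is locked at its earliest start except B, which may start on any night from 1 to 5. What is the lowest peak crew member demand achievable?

6

B@1: n1:10  n2:10  n3:10  n4:4  n5:0  n6:0  n7:0  n8:0 → peak 10
B@2: n1:6  n2:10  n3:10  n4:4  n5:4  n6:0  n7:0  n8:0 → peak 10
B@3: n1:6  n2:6  n3:10  n4:4  n5:4  n6:4  n7:0  n8:0 → peak 10
B@4: n1:6  n2:6  n3:6  n4:4  n5:4  n6:4  n7:4  n8:0 → peak 6
B@5: n1:6  n2:6  n3:6  n4:0  n5:4  n6:4  n7:4  n8:4 → peak 6
Best is B@4, peak 6.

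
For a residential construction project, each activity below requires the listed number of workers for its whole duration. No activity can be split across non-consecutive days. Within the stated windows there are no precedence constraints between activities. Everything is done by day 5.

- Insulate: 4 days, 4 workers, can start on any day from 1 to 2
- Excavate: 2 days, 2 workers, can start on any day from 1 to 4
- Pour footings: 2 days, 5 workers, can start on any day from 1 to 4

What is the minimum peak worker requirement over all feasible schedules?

9

Early-start (Insulate@1, Excavate@1, Pour footings@1) gives peak 11: d1:11  d2:11  d3:4  d4:4  d5:0.
Shift Pour footings→3.
Schedule Insulate@1, Excavate@1, Pour footings@3: d1:6  d2:6  d3:9  d4:9  d5:0 — peak 9.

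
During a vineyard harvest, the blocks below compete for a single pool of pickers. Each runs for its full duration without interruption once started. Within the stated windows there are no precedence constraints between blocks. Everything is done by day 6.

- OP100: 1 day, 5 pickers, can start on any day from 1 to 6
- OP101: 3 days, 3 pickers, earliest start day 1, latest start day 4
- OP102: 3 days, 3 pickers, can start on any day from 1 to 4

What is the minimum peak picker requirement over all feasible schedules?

6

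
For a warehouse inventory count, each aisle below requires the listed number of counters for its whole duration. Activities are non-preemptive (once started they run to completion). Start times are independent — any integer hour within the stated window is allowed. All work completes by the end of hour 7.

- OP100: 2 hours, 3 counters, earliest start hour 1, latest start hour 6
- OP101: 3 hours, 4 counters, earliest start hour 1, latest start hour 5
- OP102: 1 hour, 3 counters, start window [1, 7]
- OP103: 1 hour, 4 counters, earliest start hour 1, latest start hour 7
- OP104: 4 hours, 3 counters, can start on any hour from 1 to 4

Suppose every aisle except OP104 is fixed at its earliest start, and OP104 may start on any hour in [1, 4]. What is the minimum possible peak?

OP104@1: h1:17  h2:10  h3:7  h4:3  h5:0  h6:0  h7:0 → peak 17
OP104@2: h1:14  h2:10  h3:7  h4:3  h5:3  h6:0  h7:0 → peak 14
OP104@3: h1:14  h2:7  h3:7  h4:3  h5:3  h6:3  h7:0 → peak 14
OP104@4: h1:14  h2:7  h3:4  h4:3  h5:3  h6:3  h7:3 → peak 14
Best is OP104@2, peak 14.

14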